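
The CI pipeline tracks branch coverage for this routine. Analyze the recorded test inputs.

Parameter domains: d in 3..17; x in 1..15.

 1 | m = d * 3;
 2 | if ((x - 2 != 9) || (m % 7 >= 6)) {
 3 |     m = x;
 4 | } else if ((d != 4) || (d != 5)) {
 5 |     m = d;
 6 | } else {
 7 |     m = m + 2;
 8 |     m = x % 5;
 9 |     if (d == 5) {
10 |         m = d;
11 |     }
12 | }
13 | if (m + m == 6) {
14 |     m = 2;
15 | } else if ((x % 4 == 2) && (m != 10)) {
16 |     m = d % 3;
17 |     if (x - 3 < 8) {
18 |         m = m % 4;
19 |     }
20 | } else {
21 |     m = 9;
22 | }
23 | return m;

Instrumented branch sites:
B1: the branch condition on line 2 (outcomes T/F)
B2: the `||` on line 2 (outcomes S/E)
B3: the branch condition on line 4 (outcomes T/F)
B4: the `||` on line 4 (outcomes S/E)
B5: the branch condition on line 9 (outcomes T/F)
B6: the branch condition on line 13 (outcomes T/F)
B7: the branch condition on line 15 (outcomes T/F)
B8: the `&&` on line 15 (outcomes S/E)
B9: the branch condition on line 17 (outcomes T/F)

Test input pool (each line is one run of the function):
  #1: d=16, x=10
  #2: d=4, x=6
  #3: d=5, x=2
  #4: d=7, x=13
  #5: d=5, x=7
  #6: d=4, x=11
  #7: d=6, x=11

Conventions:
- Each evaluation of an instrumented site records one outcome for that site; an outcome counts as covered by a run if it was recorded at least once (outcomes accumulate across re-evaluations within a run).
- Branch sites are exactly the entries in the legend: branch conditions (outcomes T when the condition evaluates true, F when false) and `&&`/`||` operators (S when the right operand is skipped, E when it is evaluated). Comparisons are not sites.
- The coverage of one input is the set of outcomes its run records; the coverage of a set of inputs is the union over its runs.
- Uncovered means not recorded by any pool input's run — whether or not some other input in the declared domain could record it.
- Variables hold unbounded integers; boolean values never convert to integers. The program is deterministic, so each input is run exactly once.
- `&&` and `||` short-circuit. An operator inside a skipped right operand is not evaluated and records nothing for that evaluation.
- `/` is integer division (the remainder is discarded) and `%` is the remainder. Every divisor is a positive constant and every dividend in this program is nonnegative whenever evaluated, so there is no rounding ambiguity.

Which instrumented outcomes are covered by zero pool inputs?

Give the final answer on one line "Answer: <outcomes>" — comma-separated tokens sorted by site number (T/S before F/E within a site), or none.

run #1 (d=16, x=10) runs B2->S, B1->T, B6->F, B8->E, B7->F; records B1=T, B2=S, B6=F, B7=F, B8=E
run #2 (d=4, x=6) runs B2->S, B1->T, B6->F, B8->E, B7->T, B9->T; records B1=T, B2=S, B6=F, B7=T, B8=E, B9=T
run #3 (d=5, x=2) runs B2->S, B1->T, B6->F, B8->E, B7->T, B9->T; records B1=T, B2=S, B6=F, B7=T, B8=E, B9=T
run #4 (d=7, x=13) runs B2->S, B1->T, B6->F, B8->S, B7->F; records B1=T, B2=S, B6=F, B7=F, B8=S
run #5 (d=5, x=7) runs B2->S, B1->T, B6->F, B8->S, B7->F; records B1=T, B2=S, B6=F, B7=F, B8=S
run #6 (d=4, x=11) runs B2->E, B1->F, B4->E, B3->T, B6->F, B8->S, B7->F; records B1=F, B2=E, B3=T, B4=E, B6=F, B7=F, B8=S
run #7 (d=6, x=11) runs B2->E, B1->F, B4->S, B3->T, B6->F, B8->S, B7->F; records B1=F, B2=E, B3=T, B4=S, B6=F, B7=F, B8=S
union over the pool: B1=T, B1=F, B2=S, B2=E, B3=T, B4=S, B4=E, B6=F, B7=T, B7=F, B8=S, B8=E, B9=T
uncovered (5 of 18): B3=F, B5=T, B5=F, B6=T, B9=F

Answer: B3=F, B5=T, B5=F, B6=T, B9=F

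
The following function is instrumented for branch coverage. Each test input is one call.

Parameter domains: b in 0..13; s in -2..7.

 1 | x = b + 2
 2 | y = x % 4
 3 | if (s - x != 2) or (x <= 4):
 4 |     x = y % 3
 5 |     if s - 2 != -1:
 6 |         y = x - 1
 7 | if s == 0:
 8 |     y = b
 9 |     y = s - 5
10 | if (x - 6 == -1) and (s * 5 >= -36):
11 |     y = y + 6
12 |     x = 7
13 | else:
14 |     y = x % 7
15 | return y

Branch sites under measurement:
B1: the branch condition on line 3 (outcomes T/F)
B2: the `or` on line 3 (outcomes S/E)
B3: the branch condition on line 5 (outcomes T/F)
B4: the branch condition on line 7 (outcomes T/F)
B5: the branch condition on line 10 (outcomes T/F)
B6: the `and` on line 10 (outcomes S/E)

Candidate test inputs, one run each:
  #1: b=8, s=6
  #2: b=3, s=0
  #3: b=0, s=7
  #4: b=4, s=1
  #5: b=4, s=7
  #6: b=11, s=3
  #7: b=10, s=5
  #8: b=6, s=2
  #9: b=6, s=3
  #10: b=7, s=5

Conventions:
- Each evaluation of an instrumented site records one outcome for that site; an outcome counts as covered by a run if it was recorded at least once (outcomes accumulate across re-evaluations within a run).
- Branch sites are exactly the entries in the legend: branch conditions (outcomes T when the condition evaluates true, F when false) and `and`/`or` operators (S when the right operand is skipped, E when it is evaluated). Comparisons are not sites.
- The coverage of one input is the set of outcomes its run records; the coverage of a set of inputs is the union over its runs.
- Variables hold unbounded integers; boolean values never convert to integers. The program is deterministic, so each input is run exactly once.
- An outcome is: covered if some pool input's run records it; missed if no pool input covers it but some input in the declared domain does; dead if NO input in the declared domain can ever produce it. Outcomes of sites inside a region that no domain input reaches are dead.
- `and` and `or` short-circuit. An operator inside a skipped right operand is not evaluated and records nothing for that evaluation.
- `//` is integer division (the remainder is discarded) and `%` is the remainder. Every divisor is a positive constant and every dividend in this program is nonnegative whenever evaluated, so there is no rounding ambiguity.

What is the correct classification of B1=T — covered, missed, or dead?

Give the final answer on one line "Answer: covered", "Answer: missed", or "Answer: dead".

B1=T is recorded by pool input(s) 1, 2, 3, 4, 5, 6, 7, 8, 9, 10 -> covered

Answer: covered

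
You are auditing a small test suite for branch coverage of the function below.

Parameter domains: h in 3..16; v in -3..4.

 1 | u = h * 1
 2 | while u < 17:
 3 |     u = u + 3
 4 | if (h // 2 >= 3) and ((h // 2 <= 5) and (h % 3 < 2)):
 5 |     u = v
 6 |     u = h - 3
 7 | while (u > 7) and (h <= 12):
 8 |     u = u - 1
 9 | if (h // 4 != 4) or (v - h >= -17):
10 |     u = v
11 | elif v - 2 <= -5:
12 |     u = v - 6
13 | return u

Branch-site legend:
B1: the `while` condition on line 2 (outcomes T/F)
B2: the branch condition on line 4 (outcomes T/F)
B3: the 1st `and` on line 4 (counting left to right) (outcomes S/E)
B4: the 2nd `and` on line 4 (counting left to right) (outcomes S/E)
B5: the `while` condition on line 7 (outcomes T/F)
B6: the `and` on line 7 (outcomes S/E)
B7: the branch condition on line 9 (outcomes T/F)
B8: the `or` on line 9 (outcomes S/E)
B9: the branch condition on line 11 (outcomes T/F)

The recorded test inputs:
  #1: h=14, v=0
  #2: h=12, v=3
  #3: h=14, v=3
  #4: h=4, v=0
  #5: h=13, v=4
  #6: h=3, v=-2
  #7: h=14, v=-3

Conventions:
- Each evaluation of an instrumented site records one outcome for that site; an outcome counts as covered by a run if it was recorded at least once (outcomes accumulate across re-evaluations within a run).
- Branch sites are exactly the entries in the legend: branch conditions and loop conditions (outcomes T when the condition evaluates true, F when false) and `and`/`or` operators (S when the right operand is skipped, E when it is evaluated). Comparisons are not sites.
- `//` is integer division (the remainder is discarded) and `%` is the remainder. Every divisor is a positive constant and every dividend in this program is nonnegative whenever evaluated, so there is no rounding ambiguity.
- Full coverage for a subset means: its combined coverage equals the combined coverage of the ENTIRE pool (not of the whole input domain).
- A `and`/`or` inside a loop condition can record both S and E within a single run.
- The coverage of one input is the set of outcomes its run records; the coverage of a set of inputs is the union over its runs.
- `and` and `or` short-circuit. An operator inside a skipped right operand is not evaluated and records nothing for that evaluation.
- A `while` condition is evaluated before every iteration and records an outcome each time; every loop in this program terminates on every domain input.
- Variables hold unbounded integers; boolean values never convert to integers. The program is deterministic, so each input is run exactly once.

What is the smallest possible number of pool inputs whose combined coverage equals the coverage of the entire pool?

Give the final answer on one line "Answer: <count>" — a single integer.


run #1 (h=14, v=0) records B1=T, B1=F, B2=F, B3=E, B4=S, B5=F, B6=E, B7=T, B8=S
run #2 (h=12, v=3) records B1=T, B1=F, B2=F, B3=E, B4=S, B5=T, B5=F, B6=S, B6=E, B7=T, B8=S
run #3 (h=14, v=3) records B1=T, B1=F, B2=F, B3=E, B4=S, B5=F, B6=E, B7=T, B8=S
run #4 (h=4, v=0) records B1=T, B1=F, B2=F, B3=S, B5=T, B5=F, B6=S, B6=E, B7=T, B8=S
run #5 (h=13, v=4) records B1=T, B1=F, B2=F, B3=E, B4=S, B5=F, B6=E, B7=T, B8=S
run #6 (h=3, v=-2) records B1=T, B1=F, B2=F, B3=S, B5=T, B5=F, B6=S, B6=E, B7=T, B8=S
run #7 (h=14, v=-3) records B1=T, B1=F, B2=F, B3=E, B4=S, B5=F, B6=E, B7=T, B8=S
union over all inputs: B1=T, B1=F, B2=F, B3=S, B3=E, B4=S, B5=T, B5=F, B6=S, B6=E, B7=T, B8=S (12 outcomes)
checked all size-1 subsets: none covers 12 outcomes (max 11/12)
at size 2, {1, 4} reaches all 12 outcomes; every lexicographically earlier size-2 subset fails
Answer: 2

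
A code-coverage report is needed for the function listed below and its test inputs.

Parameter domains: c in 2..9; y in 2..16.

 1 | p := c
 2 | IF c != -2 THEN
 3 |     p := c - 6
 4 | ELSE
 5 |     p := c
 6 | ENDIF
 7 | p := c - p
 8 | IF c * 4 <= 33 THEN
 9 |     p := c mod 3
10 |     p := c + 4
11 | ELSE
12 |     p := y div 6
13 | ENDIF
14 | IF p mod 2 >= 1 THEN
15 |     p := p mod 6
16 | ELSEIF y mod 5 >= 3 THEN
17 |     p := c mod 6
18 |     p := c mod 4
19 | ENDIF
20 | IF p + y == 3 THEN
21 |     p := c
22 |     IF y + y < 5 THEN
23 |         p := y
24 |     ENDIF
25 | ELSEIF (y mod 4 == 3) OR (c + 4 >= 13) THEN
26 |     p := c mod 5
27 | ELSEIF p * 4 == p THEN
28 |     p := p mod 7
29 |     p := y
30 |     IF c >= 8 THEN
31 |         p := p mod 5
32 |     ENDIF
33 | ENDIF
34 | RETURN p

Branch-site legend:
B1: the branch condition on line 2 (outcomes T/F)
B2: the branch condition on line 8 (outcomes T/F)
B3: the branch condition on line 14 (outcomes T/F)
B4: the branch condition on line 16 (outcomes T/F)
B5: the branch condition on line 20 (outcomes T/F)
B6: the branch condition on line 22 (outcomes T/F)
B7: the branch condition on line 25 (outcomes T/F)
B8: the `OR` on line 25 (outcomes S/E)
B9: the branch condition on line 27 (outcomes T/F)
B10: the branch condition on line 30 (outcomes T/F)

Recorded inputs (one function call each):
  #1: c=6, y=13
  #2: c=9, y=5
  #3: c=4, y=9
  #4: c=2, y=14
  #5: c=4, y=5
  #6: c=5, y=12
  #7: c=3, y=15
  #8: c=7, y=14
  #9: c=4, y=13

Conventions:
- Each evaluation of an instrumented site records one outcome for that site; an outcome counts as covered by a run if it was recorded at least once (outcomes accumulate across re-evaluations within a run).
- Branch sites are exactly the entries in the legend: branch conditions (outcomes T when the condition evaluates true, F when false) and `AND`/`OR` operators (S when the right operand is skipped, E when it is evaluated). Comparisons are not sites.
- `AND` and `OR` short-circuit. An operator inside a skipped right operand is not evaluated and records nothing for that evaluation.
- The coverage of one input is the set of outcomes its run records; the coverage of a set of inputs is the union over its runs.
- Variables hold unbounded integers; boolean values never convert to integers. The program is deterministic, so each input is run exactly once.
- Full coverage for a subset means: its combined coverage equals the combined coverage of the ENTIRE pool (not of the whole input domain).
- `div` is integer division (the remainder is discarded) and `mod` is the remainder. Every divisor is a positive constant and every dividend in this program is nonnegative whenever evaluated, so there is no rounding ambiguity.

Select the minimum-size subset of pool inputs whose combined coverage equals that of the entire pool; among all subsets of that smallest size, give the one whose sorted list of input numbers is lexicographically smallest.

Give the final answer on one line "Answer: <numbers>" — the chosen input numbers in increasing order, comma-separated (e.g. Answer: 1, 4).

run #1 (c=6, y=13) runs B1->T, B2->T, B3->F, B4->T, B5->F, B8->E, B7->F, B9->F; records B1=T, B2=T, B3=F, B4=T, B5=F, B7=F, B8=E, B9=F
run #2 (c=9, y=5) runs B1->T, B2->F, B3->F, B4->F, B5->F, B8->E, B7->T; records B1=T, B2=F, B3=F, B4=F, B5=F, B7=T, B8=E
run #3 (c=4, y=9) runs B1->T, B2->T, B3->F, B4->T, B5->F, B8->E, B7->F, B9->T, B10->F; records B1=T, B2=T, B3=F, B4=T, B5=F, B7=F, B8=E, B9=T, B10=F
run #4 (c=2, y=14) runs B1->T, B2->T, B3->F, B4->T, B5->F, B8->E, B7->F, B9->F; records B1=T, B2=T, B3=F, B4=T, B5=F, B7=F, B8=E, B9=F
run #5 (c=4, y=5) runs B1->T, B2->T, B3->F, B4->F, B5->F, B8->E, B7->F, B9->F; records B1=T, B2=T, B3=F, B4=F, B5=F, B7=F, B8=E, B9=F
run #6 (c=5, y=12) runs B1->T, B2->T, B3->T, B5->F, B8->E, B7->F, B9->F; records B1=T, B2=T, B3=T, B5=F, B7=F, B8=E, B9=F
run #7 (c=3, y=15) runs B1->T, B2->T, B3->T, B5->F, B8->S, B7->T; records B1=T, B2=T, B3=T, B5=F, B7=T, B8=S
run #8 (c=7, y=14) runs B1->T, B2->T, B3->T, B5->F, B8->E, B7->F, B9->F; records B1=T, B2=T, B3=T, B5=F, B7=F, B8=E, B9=F
run #9 (c=4, y=13) runs B1->T, B2->T, B3->F, B4->T, B5->F, B8->E, B7->F, B9->T, B10->F; records B1=T, B2=T, B3=F, B4=T, B5=F, B7=F, B8=E, B9=T, B10=F
pool-wide coverage (15 outcomes): B1=T, B2=T, B2=F, B3=T, B3=F, B4=T, B4=F, B5=F, B7=T, B7=F, B8=S, B8=E, B9=T, B9=F, B10=F
no size-1 subset reaches all 15 outcomes (best union: 9/15)
no size-2 subset reaches all 15 outcomes (best union: 12/15)
no size-3 subset reaches all 15 outcomes (best union: 14/15)
inputs {1, 2, 3, 7} (size 4) cover everything; no size-4 subset with a lexicographically smaller index list covers all 15

Answer: 1, 2, 3, 7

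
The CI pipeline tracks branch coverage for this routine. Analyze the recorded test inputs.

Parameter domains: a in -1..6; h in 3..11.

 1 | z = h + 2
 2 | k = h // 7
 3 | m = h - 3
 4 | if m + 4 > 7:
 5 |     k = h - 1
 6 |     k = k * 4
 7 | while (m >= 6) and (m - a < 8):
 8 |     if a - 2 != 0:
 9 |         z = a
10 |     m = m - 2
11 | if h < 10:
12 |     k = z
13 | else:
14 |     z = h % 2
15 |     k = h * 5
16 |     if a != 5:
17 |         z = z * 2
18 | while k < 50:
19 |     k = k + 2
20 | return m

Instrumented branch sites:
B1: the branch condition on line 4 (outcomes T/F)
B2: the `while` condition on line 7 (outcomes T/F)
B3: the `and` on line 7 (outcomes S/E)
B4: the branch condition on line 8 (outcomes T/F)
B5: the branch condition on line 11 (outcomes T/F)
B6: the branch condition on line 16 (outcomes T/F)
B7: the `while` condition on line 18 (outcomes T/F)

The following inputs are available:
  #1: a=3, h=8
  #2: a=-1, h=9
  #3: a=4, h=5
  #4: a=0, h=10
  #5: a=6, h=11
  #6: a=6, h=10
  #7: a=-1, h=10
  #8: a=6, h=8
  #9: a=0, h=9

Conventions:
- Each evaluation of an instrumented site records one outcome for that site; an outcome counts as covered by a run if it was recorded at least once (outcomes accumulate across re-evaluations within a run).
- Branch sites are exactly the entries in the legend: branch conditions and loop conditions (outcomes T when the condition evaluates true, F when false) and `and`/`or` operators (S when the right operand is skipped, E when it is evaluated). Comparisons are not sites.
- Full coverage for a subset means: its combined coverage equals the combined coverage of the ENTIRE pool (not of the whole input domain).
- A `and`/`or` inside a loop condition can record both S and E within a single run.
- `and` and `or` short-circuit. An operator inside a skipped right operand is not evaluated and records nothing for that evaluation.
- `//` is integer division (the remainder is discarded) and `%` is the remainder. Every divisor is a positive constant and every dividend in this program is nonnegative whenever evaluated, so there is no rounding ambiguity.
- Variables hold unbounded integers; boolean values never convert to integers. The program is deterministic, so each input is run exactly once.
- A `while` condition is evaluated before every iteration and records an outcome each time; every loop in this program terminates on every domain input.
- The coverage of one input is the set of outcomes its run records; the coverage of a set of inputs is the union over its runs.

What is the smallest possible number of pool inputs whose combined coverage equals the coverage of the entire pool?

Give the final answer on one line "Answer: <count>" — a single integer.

input #1 (a=3, h=8): covers B1=T, B2=F, B3=S, B5=T, B7=T, B7=F
input #2 (a=-1, h=9): covers B1=T, B2=T, B2=F, B3=S, B3=E, B4=T, B5=T, B7=T, B7=F
input #3 (a=4, h=5): covers B1=F, B2=F, B3=S, B5=T, B7=T, B7=F
input #4 (a=0, h=10): covers B1=T, B2=T, B2=F, B3=S, B3=E, B4=T, B5=F, B6=T, B7=F
input #5 (a=6, h=11): covers B1=T, B2=T, B2=F, B3=S, B3=E, B4=T, B5=F, B6=T, B7=F
input #6 (a=6, h=10): covers B1=T, B2=T, B2=F, B3=S, B3=E, B4=T, B5=F, B6=T, B7=F
input #7 (a=-1, h=10): covers B1=T, B2=F, B3=E, B5=F, B6=T, B7=F
input #8 (a=6, h=8): covers B1=T, B2=F, B3=S, B5=T, B7=T, B7=F
input #9 (a=0, h=9): covers B1=T, B2=T, B2=F, B3=S, B3=E, B4=T, B5=T, B7=T, B7=F
pool-wide coverage (12 outcomes): B1=T, B1=F, B2=T, B2=F, B3=S, B3=E, B4=T, B5=T, B5=F, B6=T, B7=T, B7=F
every size-1 subset falls short of the 12 outcomes (best: 9/12)
at size 2, {3, 4} reaches all 12 outcomes; every lexicographically earlier size-2 subset fails

Answer: 2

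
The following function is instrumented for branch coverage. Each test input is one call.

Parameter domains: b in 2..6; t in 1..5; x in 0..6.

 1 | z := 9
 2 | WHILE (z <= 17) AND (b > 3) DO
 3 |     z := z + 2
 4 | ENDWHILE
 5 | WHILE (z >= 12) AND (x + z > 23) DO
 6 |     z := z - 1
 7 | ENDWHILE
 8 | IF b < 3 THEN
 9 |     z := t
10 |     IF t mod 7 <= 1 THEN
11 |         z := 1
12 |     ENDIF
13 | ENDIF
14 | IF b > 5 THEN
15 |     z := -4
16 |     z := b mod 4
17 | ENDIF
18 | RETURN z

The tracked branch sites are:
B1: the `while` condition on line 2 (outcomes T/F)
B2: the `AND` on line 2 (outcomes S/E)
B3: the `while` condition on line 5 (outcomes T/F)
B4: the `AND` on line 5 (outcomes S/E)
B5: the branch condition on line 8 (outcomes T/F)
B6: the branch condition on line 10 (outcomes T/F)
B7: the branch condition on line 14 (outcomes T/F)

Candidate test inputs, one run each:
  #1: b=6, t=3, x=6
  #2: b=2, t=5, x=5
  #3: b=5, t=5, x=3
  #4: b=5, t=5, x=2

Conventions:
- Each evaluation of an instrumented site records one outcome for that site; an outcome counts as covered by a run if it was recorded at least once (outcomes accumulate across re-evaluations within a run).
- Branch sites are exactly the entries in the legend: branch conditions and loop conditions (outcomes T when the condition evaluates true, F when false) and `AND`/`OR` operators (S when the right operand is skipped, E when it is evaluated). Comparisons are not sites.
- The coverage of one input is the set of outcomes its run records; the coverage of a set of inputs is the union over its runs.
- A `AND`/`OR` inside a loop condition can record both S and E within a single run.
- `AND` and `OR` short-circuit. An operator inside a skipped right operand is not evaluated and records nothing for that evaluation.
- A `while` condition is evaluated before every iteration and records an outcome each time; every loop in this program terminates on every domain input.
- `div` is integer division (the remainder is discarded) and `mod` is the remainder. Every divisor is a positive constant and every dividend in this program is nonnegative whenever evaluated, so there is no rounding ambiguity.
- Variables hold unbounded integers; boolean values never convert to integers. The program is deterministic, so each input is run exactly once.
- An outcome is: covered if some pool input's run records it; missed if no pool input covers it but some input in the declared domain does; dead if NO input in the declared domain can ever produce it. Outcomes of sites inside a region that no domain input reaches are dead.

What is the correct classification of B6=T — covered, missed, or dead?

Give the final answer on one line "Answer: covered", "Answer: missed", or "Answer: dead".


no pool input records B6=T
but domain input (b=2, t=1, x=0) does record it -> reachable, so missed
Answer: missed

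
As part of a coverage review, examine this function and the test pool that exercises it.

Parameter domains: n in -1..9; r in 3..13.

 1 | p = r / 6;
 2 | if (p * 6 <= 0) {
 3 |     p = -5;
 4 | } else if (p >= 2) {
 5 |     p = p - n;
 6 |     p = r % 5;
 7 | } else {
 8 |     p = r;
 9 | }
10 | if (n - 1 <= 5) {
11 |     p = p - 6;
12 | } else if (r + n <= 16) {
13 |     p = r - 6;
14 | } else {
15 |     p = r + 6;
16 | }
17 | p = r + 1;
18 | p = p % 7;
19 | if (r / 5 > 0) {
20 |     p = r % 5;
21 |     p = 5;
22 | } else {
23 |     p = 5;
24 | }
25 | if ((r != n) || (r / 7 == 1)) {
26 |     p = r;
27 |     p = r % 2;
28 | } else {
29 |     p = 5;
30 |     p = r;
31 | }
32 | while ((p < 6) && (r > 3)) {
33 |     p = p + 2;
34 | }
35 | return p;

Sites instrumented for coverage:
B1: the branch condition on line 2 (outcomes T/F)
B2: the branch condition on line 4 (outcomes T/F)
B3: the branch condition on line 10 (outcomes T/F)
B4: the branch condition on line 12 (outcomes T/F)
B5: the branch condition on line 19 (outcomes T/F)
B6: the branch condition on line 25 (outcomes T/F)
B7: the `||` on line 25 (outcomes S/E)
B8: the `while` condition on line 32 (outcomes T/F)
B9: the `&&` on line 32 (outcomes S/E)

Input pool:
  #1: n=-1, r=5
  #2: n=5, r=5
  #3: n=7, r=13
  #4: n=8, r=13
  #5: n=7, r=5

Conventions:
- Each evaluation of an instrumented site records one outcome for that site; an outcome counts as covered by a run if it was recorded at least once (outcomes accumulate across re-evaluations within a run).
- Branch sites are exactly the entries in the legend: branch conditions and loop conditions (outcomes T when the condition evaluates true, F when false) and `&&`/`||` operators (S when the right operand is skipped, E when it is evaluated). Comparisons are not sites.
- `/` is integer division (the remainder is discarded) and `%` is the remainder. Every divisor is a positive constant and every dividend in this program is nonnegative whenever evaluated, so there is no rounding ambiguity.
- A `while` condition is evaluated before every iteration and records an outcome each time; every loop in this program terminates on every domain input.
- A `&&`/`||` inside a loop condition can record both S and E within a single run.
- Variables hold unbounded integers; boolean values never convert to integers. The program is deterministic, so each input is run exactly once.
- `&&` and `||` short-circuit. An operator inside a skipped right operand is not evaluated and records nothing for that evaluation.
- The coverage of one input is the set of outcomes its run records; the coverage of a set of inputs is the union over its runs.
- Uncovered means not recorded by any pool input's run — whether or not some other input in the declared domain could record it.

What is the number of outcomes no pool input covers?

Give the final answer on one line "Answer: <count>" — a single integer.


#1 (n=-1, r=5) -> B1->T, B3->T, B5->T, B7->S, B6->T, B9->E, B8->T, B9->E, B8->T, B9->E, B8->T, B9->S, B8->F; covered: B1=T, B3=T, B5=T, B6=T, B7=S, B8=T, B8=F, B9=S, B9=E
#2 (n=5, r=5) -> B1->T, B3->T, B5->T, B7->E, B6->F, B9->E, B8->T, B9->S, B8->F; covered: B1=T, B3=T, B5=T, B6=F, B7=E, B8=T, B8=F, B9=S, B9=E
#3 (n=7, r=13) -> B1->F, B2->T, B3->F, B4->F, B5->T, B7->S, B6->T, B9->E, B8->T, B9->E, B8->T, B9->E, B8->T, B9->S, ...; covered: B1=F, B2=T, B3=F, B4=F, B5=T, B6=T, B7=S, B8=T, B8=F, B9=S, B9=E
#4 (n=8, r=13) -> B1->F, B2->T, B3->F, B4->F, B5->T, B7->S, B6->T, B9->E, B8->T, B9->E, B8->T, B9->E, B8->T, B9->S, ...; covered: B1=F, B2=T, B3=F, B4=F, B5=T, B6=T, B7=S, B8=T, B8=F, B9=S, B9=E
#5 (n=7, r=5) -> B1->T, B3->F, B4->T, B5->T, B7->S, B6->T, B9->E, B8->T, B9->E, B8->T, B9->E, B8->T, B9->S, B8->F; covered: B1=T, B3=F, B4=T, B5=T, B6=T, B7=S, B8=T, B8=F, B9=S, B9=E
union over the pool: B1=T, B1=F, B2=T, B3=T, B3=F, B4=T, B4=F, B5=T, B6=T, B6=F, B7=S, B7=E, B8=T, B8=F, B9=S, B9=E
uncovered (2 of 18): B2=F, B5=F
Answer: 2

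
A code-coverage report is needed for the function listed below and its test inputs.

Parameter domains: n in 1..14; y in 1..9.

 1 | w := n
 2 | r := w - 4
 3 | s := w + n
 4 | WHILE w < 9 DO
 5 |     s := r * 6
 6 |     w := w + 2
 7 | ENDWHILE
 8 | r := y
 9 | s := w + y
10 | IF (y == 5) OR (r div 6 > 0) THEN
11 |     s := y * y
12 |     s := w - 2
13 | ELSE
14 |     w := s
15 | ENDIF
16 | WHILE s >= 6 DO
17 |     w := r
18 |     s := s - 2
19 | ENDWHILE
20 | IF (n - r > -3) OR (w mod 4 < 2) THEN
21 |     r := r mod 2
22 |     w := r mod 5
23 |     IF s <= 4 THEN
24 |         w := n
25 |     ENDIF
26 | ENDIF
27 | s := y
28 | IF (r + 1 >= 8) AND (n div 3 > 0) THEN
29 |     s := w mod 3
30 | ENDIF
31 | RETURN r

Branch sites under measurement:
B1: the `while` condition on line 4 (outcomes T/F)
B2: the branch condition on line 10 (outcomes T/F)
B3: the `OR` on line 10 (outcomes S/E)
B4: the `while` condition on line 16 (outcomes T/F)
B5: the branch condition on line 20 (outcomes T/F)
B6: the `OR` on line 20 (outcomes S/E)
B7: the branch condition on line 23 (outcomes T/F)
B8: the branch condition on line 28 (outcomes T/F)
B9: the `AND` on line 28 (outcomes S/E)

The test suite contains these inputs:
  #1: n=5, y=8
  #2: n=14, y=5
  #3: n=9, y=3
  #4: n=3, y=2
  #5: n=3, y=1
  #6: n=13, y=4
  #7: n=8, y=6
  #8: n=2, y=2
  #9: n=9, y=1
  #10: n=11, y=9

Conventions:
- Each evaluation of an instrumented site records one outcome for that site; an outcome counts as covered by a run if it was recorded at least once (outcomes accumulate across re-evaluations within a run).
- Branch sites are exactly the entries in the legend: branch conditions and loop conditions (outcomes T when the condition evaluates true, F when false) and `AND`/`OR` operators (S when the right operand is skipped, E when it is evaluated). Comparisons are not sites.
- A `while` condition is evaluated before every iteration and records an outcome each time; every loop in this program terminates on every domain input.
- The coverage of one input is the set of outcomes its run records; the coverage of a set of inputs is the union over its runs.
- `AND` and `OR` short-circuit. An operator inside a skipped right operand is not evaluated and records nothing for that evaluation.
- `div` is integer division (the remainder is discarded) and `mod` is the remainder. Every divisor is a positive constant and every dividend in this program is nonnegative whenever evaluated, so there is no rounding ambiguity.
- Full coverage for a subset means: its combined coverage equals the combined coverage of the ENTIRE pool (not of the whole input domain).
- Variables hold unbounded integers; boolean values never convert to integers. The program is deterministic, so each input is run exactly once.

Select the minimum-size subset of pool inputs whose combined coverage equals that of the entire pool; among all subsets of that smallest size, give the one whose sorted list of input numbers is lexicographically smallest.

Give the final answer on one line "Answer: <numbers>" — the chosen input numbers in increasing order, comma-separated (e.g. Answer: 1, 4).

test 1 (n=5, y=8) fires B1->T, B1->T, B1->F, B3->E, B2->T, B4->T, B4->F, B6->E, B5->T, B7->F, B9->S, B8->F; hits B1=T, B1=F, B2=T, B3=E, B4=T, B4=F, B5=T, B6=E, B7=F, B8=F, B9=S
test 2 (n=14, y=5) fires B1->F, B3->S, B2->T, B4->T, B4->T, B4->T, B4->T, B4->F, B6->S, B5->T, B7->T, B9->S, B8->F; hits B1=F, B2=T, B3=S, B4=T, B4=F, B5=T, B6=S, B7=T, B8=F, B9=S
test 3 (n=9, y=3) fires B1->F, B3->E, B2->F, B4->T, B4->T, B4->T, B4->T, B4->F, B6->S, B5->T, B7->T, B9->S, B8->F; hits B1=F, B2=F, B3=E, B4=T, B4=F, B5=T, B6=S, B7=T, B8=F, B9=S
test 4 (n=3, y=2) fires B1->T, B1->T, B1->T, B1->F, B3->E, B2->F, B4->T, B4->T, B4->T, B4->F, B6->S, B5->T, B7->F, B9->S, ...; hits B1=T, B1=F, B2=F, B3=E, B4=T, B4=F, B5=T, B6=S, B7=F, B8=F, B9=S
test 5 (n=3, y=1) fires B1->T, B1->T, B1->T, B1->F, B3->E, B2->F, B4->T, B4->T, B4->T, B4->F, B6->S, B5->T, B7->T, B9->S, ...; hits B1=T, B1=F, B2=F, B3=E, B4=T, B4=F, B5=T, B6=S, B7=T, B8=F, B9=S
test 6 (n=13, y=4) fires B1->F, B3->E, B2->F, B4->T, B4->T, B4->T, B4->T, B4->T, B4->T, B4->F, B6->S, B5->T, B7->F, B9->S, ...; hits B1=F, B2=F, B3=E, B4=T, B4=F, B5=T, B6=S, B7=F, B8=F, B9=S
test 7 (n=8, y=6) fires B1->T, B1->F, B3->E, B2->T, B4->T, B4->T, B4->F, B6->S, B5->T, B7->T, B9->S, B8->F; hits B1=T, B1=F, B2=T, B3=E, B4=T, B4=F, B5=T, B6=S, B7=T, B8=F, B9=S
test 8 (n=2, y=2) fires B1->T, B1->T, B1->T, B1->T, B1->F, B3->E, B2->F, B4->T, B4->T, B4->T, B4->T, B4->F, B6->S, B5->T, ...; hits B1=T, B1=F, B2=F, B3=E, B4=T, B4=F, B5=T, B6=S, B7=T, B8=F, B9=S
test 9 (n=9, y=1) fires B1->F, B3->E, B2->F, B4->T, B4->T, B4->T, B4->F, B6->S, B5->T, B7->T, B9->S, B8->F; hits B1=F, B2=F, B3=E, B4=T, B4=F, B5=T, B6=S, B7=T, B8=F, B9=S
test 10 (n=11, y=9) fires B1->F, B3->E, B2->T, B4->T, B4->T, B4->F, B6->S, B5->T, B7->F, B9->S, B8->F; hits B1=F, B2=T, B3=E, B4=T, B4=F, B5=T, B6=S, B7=F, B8=F, B9=S
pool-wide coverage (15 outcomes): B1=T, B1=F, B2=T, B2=F, B3=S, B3=E, B4=T, B4=F, B5=T, B6=S, B6=E, B7=T, B7=F, B8=F, B9=S
every size-1 subset falls short of the 15 outcomes (best: 11/15)
every size-2 subset falls short of the 15 outcomes (best: 14/15)
at size 3, {1, 2, 3} reaches all 15 outcomes; every lexicographically earlier size-3 subset fails

Answer: 1, 2, 3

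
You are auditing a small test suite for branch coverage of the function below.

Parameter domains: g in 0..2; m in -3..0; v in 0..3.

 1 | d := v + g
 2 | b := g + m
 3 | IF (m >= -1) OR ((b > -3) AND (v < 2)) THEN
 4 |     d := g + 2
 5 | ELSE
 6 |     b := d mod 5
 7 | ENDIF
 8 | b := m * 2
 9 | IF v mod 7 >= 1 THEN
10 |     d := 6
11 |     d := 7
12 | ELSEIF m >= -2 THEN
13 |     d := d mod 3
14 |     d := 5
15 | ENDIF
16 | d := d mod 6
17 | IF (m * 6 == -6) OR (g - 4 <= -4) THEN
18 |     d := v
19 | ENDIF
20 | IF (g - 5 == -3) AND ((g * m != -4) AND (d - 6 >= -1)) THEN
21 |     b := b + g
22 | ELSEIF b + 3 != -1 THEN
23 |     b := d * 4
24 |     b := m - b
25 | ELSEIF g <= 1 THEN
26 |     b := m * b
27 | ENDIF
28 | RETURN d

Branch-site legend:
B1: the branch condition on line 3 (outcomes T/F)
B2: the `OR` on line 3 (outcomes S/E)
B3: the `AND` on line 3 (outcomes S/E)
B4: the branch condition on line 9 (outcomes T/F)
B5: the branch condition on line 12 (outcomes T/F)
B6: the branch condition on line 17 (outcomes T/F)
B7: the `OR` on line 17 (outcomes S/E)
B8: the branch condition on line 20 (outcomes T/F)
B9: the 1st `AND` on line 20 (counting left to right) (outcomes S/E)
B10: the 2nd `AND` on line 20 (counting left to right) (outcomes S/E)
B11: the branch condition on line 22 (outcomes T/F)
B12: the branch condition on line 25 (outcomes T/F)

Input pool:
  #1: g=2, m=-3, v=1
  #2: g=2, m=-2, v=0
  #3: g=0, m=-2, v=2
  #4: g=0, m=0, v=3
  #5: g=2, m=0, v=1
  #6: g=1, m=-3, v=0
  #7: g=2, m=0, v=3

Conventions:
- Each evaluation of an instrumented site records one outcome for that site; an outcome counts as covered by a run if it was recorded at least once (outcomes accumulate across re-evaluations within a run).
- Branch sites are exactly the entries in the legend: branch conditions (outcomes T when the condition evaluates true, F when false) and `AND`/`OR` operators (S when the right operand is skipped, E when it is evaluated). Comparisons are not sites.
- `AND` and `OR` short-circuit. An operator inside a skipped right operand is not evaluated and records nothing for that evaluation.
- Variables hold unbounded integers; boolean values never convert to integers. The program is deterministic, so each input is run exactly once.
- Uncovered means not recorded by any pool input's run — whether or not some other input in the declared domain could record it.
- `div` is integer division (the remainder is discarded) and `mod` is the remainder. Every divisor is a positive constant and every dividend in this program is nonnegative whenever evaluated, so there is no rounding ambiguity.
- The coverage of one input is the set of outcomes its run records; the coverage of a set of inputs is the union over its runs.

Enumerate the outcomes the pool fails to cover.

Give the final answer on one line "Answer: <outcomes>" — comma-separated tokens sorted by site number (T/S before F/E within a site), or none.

input #1 (g=2, m=-3, v=1): covers B1=T, B2=E, B3=E, B4=T, B6=F, B7=E, B8=F, B9=E, B10=E, B11=T
input #2 (g=2, m=-2, v=0): covers B1=T, B2=E, B3=E, B4=F, B5=T, B6=F, B7=E, B8=F, B9=E, B10=S, B11=F, B12=F
input #3 (g=0, m=-2, v=2): covers B1=F, B2=E, B3=E, B4=T, B6=T, B7=E, B8=F, B9=S, B11=F, B12=T
input #4 (g=0, m=0, v=3): covers B1=T, B2=S, B4=T, B6=T, B7=E, B8=F, B9=S, B11=T
input #5 (g=2, m=0, v=1): covers B1=T, B2=S, B4=T, B6=F, B7=E, B8=F, B9=E, B10=E, B11=T
input #6 (g=1, m=-3, v=0): covers B1=T, B2=E, B3=E, B4=F, B5=F, B6=F, B7=E, B8=F, B9=S, B11=T
input #7 (g=2, m=0, v=3): covers B1=T, B2=S, B4=T, B6=F, B7=E, B8=F, B9=E, B10=E, B11=T
union over the pool: B1=T, B1=F, B2=S, B2=E, B3=E, B4=T, B4=F, B5=T, B5=F, B6=T, B6=F, B7=E, B8=F, B9=S, B9=E, B10=S, B10=E, B11=T, B11=F, B12=T, B12=F
uncovered (3 of 24): B3=S, B7=S, B8=T

Answer: B3=S, B7=S, B8=T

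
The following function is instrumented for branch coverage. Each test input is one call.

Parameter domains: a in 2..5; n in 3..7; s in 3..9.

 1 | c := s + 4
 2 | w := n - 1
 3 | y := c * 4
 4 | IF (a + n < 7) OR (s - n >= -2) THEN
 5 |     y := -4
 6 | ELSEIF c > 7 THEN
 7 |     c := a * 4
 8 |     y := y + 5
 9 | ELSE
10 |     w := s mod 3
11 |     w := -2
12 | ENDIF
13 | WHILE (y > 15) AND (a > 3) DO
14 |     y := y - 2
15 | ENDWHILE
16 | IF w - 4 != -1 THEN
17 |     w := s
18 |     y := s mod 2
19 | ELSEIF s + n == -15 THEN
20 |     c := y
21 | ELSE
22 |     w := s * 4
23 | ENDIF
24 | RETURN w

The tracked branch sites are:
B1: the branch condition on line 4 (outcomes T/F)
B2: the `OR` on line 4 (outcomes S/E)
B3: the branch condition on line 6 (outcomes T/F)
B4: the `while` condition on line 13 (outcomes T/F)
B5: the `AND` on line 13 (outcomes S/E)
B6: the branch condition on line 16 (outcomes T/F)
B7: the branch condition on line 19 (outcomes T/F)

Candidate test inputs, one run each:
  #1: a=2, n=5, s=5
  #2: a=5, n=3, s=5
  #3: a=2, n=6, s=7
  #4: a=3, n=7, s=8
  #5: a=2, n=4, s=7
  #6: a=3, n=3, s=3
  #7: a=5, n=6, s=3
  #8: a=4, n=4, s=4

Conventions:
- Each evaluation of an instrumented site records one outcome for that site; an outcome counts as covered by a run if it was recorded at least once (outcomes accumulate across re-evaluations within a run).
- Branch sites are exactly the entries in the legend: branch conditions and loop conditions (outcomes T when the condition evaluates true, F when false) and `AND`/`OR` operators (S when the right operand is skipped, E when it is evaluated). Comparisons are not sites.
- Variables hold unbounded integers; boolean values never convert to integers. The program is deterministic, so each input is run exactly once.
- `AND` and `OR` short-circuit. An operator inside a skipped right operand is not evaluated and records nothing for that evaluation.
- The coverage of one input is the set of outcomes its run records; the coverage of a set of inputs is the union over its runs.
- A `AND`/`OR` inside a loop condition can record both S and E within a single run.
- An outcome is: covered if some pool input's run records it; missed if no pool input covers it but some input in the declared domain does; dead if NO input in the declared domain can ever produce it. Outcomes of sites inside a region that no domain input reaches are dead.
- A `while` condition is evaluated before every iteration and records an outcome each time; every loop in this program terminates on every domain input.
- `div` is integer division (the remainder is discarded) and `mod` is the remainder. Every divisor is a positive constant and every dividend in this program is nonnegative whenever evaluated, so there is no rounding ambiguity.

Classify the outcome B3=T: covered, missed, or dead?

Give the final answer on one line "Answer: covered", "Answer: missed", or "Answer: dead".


no pool input records B3=T
but domain input (a=2, n=7, s=4) does record it -> reachable, so missed
Answer: missed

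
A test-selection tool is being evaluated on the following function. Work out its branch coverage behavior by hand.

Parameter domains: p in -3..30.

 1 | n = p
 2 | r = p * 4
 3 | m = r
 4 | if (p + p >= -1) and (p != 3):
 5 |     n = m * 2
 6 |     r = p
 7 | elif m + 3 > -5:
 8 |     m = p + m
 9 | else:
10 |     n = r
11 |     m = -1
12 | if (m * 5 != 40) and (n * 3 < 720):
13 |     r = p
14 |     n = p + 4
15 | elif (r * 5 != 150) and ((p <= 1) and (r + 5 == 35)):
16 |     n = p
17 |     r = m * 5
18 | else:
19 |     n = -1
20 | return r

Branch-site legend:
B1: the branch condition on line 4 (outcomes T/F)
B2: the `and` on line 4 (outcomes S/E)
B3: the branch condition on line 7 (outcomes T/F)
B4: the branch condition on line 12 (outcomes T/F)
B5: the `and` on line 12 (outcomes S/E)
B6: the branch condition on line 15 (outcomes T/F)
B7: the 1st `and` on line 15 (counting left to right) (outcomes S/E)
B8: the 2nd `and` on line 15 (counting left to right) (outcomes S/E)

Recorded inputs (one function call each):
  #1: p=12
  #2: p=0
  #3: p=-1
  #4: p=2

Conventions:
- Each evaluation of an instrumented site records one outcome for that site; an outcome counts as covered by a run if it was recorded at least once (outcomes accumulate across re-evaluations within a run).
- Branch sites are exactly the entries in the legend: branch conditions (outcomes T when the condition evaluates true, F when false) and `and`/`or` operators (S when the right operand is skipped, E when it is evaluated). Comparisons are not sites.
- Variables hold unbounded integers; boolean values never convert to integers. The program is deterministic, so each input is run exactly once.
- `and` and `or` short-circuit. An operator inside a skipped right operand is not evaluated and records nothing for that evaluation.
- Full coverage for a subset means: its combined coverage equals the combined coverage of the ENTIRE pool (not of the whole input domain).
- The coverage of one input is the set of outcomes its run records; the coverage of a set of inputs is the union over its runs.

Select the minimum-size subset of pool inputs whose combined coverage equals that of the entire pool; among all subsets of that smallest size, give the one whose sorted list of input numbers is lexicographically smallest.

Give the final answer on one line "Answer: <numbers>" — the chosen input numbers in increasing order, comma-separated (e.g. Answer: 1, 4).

run #1 (p=12) runs B2->E, B1->T, B5->E, B4->T; records B1=T, B2=E, B4=T, B5=E
run #2 (p=0) runs B2->E, B1->T, B5->E, B4->T; records B1=T, B2=E, B4=T, B5=E
run #3 (p=-1) runs B2->S, B1->F, B3->T, B5->E, B4->T; records B1=F, B2=S, B3=T, B4=T, B5=E
run #4 (p=2) runs B2->E, B1->T, B5->S, B4->F, B7->E, B8->S, B6->F; records B1=T, B2=E, B4=F, B5=S, B6=F, B7=E, B8=S
together the pool reaches 12 outcomes: B1=T, B1=F, B2=S, B2=E, B3=T, B4=T, B4=F, B5=S, B5=E, B6=F, B7=E, B8=S
checked all size-1 subsets: none covers 12 outcomes (max 7/12)
the canonical winner is {3, 4}: size 2, full 12-outcome coverage, earliest index list among size-2 covers

Answer: 3, 4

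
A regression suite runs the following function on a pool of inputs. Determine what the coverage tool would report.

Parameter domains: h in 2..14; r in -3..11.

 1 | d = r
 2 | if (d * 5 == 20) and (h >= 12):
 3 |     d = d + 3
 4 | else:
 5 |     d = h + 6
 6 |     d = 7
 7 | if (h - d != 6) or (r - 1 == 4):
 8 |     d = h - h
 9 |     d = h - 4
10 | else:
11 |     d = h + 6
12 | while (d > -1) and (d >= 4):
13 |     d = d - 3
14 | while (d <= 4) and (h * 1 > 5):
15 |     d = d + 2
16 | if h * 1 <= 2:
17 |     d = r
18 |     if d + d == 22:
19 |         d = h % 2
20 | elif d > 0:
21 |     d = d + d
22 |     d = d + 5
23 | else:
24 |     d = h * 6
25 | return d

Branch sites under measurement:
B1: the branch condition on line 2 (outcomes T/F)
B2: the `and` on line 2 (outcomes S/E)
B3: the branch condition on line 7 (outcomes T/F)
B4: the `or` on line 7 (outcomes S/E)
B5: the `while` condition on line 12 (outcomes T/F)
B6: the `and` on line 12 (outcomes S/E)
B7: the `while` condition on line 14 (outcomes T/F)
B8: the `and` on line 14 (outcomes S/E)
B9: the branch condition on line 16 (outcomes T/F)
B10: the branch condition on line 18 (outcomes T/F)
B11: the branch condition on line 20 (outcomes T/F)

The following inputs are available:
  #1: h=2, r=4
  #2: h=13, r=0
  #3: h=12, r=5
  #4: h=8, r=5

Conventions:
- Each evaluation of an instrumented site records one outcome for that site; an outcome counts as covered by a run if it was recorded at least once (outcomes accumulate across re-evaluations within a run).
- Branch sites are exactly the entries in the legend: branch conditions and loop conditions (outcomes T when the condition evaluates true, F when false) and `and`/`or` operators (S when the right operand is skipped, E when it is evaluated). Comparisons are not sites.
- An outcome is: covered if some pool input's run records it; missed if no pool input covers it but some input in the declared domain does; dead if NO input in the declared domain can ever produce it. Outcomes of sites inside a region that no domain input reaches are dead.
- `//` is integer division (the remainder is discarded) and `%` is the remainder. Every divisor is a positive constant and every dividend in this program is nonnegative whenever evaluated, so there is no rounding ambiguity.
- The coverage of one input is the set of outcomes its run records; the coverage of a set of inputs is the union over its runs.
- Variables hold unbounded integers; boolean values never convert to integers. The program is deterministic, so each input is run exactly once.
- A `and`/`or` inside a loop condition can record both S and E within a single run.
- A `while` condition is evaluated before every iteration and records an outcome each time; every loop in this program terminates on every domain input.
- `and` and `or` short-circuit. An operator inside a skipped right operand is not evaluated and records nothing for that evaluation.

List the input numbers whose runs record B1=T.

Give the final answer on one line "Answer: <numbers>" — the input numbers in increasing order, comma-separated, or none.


input #1 (h=2, r=4): misses B1=T
input #2 (h=13, r=0): misses B1=T
input #3 (h=12, r=5): misses B1=T
input #4 (h=8, r=5): misses B1=T
Answer: none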